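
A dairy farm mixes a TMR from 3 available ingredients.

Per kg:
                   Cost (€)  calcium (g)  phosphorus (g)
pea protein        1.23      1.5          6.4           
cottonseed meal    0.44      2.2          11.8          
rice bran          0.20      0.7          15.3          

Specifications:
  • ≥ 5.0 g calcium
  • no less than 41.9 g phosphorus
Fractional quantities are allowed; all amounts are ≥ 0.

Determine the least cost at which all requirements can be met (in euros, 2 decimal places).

€1.08

This is a linear program. Let x1 = kg of pea protein, x2 = kg of cottonseed meal, x3 = kg of rice bran.
min 1.23x1 + 0.44x2 + 0.2x3 with:
  1.5x1 + 2.2x2 + 0.7x3 ≥ 5   (calcium)
  6.4x1 + 11.8x2 + 15.3x3 ≥ 41.9   (phosphorus)
  x1, x2, x3 ≥ 0.
The optimal basis is {cottonseed meal, rice bran}; pea protein drops out. Binding constraints: calcium and phosphorus.
That vertex is x2 = 1.857, x3 = 1.306.
Cost = 0.44·1.857 + 0.2·1.306 = 1.0783.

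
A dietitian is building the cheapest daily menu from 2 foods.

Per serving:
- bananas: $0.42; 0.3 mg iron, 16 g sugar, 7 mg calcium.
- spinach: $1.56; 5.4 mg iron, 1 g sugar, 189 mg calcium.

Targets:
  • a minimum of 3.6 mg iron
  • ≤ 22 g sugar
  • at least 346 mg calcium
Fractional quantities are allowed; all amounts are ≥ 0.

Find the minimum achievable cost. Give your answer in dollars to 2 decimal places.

Treat it as an LP. Let x1 = servings of bananas, x2 = servings of spinach.
Minimise 0.42x1 + 1.56x2 subject to:
  0.3x1 + 5.4x2 ≥ 3.6   (iron)
  16x1 + 1x2 ≤ 22   (sugar)
  7x1 + 189x2 ≥ 346   (calcium)
  x1, x2 ≥ 0.
The optimal basis is {spinach}; bananas drops out. Binding constraint: calcium.
That vertex is x2 = 1.831.
Cost = 1.56·1.831 = 2.8564.

$2.86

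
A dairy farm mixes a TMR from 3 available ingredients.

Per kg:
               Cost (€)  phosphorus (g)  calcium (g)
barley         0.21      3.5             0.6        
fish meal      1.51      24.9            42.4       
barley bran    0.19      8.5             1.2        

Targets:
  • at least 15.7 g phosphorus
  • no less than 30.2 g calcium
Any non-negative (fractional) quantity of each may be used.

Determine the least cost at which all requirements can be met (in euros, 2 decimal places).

€1.08

This is a linear program. Let x1 = kg of barley, x2 = kg of fish meal, x3 = kg of barley bran.
Minimise 0.21x1 + 1.51x2 + 0.19x3 subject to:
  3.5x1 + 24.9x2 + 8.5x3 ≥ 15.7   (phosphorus)
  0.6x1 + 42.4x2 + 1.2x3 ≥ 30.2   (calcium)
  x1, x2, x3 ≥ 0.
The cheapest feasible vertex uses only fish meal; barley, barley bran are not used. The calcium requirement is met with equality.
Solving gives x2 = 0.7123.
Objective = 1.51·0.7123 = 1.0756.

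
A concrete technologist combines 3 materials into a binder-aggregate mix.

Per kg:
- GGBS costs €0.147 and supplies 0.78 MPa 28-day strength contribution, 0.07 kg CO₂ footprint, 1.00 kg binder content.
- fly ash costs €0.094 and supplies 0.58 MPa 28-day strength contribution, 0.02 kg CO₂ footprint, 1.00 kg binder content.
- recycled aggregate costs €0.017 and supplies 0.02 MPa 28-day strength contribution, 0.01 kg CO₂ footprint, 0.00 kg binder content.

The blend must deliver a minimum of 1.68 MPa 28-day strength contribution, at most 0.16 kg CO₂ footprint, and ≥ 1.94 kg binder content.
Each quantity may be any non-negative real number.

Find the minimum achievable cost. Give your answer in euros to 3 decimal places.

Let x1 = kg of GGBS, x2 = kg of fly ash, x3 = kg of recycled aggregate.
min 0.147x1 + 0.094x2 + 0.017x3 with:
  0.78x1 + 0.58x2 + 0.02x3 ≥ 1.68   (28-day strength contribution)
  0.07x1 + 0.02x2 + 0.01x3 ≤ 0.16   (CO₂ footprint)
  1x1 + 1x2 ≥ 1.94   (binder content)
  x1, x2, x3 ≥ 0.
The cheapest feasible vertex uses only fly ash; GGBS, recycled aggregate are not used. Binding constraint: 28-day strength contribution.
Solving gives x2 = 2.897.
Cost = 0.094·2.897 = 0.27232.

€0.272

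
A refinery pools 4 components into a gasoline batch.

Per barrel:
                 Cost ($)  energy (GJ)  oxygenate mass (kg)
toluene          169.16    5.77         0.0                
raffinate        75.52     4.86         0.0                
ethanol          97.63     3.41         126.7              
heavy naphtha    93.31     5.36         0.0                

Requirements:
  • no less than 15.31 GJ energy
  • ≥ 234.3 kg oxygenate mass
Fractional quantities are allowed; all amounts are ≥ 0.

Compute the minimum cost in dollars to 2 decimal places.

$320.46

Let x1 = barrels of toluene, x2 = barrels of raffinate, x3 = barrels of ethanol, x4 = barrels of heavy naphtha.
min 169.16x1 + 75.52x2 + 97.63x3 + 93.31x4 s.t.:
  5.77x1 + 4.86x2 + 3.41x3 + 5.36x4 ≥ 15.31   (energy)
  126.7x3 ≥ 234.3   (oxygenate mass)
  x1, x2, x3, x4 ≥ 0.
The minimum-cost mix takes nothing from toluene, heavy naphtha — only raffinate, ethanol. Binding constraints: energy and oxygenate mass.
So raffinate = 1.853 barrels, ethanol = 1.849 barrels.
Total cost: 75.52·1.853 + 97.63·1.849 = 320.4564.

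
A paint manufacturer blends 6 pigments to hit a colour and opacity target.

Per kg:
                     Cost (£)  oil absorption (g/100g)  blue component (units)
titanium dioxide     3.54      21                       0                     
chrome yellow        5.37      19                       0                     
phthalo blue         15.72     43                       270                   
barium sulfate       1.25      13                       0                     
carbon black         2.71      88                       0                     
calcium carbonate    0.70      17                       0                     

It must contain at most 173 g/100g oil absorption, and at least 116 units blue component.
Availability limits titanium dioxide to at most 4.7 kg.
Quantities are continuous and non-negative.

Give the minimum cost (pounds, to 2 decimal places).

Treat it as an LP. Let x1 = kg of titanium dioxide, x2 = kg of chrome yellow, x3 = kg of phthalo blue, x4 = kg of barium sulfate, x5 = kg of carbon black, x6 = kg of calcium carbonate.
min 3.54x1 + 5.37x2 + 15.72x3 + 1.25x4 + 2.71x5 + 0.7x6 with:
  21x1 + 19x2 + 43x3 + 13x4 + 88x5 + 17x6 ≤ 173   (oil absorption)
  270x3 ≥ 116   (blue component)
  x1 ≤ 4.7
  x1, x2, x3, x4, x5, x6 ≥ 0.
At the optimum only phthalo blue is positive (titanium dioxide, chrome yellow, barium sulfate, carbon black, calcium carbonate = 0). Binding constraint: blue component.
So phthalo blue = 0.4296 kg.
Total cost: 15.72·0.4296 = 6.7533.

£6.75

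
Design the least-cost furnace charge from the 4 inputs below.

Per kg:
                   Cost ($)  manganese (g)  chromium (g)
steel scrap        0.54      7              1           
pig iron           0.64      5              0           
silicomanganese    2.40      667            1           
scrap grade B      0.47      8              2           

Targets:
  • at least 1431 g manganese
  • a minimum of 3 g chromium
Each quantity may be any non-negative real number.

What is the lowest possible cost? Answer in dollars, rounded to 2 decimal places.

$5.34

Treat it as an LP. Let x1 = kg of steel scrap, x2 = kg of pig iron, x3 = kg of silicomanganese, x4 = kg of scrap grade B.
Minimize 0.54x1 + 0.64x2 + 2.4x3 + 0.47x4 subject to:
  7x1 + 5x2 + 667x3 + 8x4 ≥ 1431   (manganese)
  1x1 + 1x3 + 2x4 ≥ 3   (chromium)
  x1, x2, x3, x4 ≥ 0.
At the optimum only silicomanganese, scrap grade B are positive (steel scrap, pig iron = 0). Binding constraints: manganese and chromium.
Optimal quantities: silicomanganese = 2.14 kg, scrap grade B = 0.4299 kg.
Cost = 2.4·2.14 + 0.47·0.4299 = 5.3381.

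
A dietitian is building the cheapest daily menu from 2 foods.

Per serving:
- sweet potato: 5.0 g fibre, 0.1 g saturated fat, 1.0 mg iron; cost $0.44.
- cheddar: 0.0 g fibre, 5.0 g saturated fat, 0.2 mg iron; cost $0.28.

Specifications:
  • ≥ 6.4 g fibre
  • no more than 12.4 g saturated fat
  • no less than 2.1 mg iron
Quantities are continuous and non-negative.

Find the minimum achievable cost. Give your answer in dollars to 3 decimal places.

Set it up as a linear program. Let x1 = servings of sweet potato, x2 = servings of cheddar.
Minimize 0.44x1 + 0.28x2 with:
  5x1 ≥ 6.4   (fibre)
  0.1x1 + 5x2 ≤ 12.4   (saturated fat)
  1x1 + 0.2x2 ≥ 2.1   (iron)
  x1, x2 ≥ 0.
The cheapest feasible vertex uses only sweet potato; cheddar is not used. The iron requirement is met with equality.
Solving gives x1 = 2.1.
Cost = 0.44·2.1 = 0.92400.

$0.924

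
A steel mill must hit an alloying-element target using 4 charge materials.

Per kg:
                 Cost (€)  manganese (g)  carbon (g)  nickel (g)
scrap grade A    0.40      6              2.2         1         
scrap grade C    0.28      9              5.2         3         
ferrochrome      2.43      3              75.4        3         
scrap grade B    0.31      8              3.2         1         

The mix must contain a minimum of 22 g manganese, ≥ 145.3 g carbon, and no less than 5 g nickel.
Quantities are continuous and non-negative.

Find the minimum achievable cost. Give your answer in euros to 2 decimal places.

€4.89

This is a linear program. Let x1 = kg of scrap grade A, x2 = kg of scrap grade C, x3 = kg of ferrochrome, x4 = kg of scrap grade B.
Minimize 0.4x1 + 0.28x2 + 2.43x3 + 0.31x4 s.t.:
  6x1 + 9x2 + 3x3 + 8x4 ≥ 22   (manganese)
  2.2x1 + 5.2x2 + 75.4x3 + 3.2x4 ≥ 145.3   (carbon)
  1x1 + 3x2 + 3x3 + 1x4 ≥ 5   (nickel)
  x1, x2, x3, x4 ≥ 0.
The cheapest feasible vertex uses only scrap grade C, ferrochrome; scrap grade A, scrap grade B are not used. There the manganese and carbon constraints are tight.
So scrap grade C = 1.844 kg, ferrochrome = 1.8 kg.
Hence cost = 0.28·1.844 + 2.43·1.8 = €4.8903.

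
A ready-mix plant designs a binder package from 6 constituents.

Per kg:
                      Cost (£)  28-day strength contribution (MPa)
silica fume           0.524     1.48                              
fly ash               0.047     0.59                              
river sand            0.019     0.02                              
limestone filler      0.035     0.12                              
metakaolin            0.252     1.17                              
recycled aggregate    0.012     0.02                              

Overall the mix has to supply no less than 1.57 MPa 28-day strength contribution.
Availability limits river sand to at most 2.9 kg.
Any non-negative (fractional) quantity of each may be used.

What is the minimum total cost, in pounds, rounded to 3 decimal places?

Let x1 = kg of silica fume, x2 = kg of fly ash, x3 = kg of river sand, x4 = kg of limestone filler, x5 = kg of metakaolin, x6 = kg of recycled aggregate.
Minimize 0.524x1 + 0.047x2 + 0.019x3 + 0.035x4 + 0.252x5 + 0.012x6 with:
  1.48x1 + 0.59x2 + 0.02x3 + 0.12x4 + 1.17x5 + 0.02x6 ≥ 1.57   (28-day strength contribution)
  x3 ≤ 2.9
  x1, x2, x3, x4, x5, x6 ≥ 0.
The optimal basis is {fly ash}; silica fume, river sand, limestone filler, metakaolin, recycled aggregate drop out. There the 28-day strength contribution constraint is tight.
Optimal quantities: fly ash = 2.661 kg.
Total cost: 0.047·2.661 = 0.12507.

£0.125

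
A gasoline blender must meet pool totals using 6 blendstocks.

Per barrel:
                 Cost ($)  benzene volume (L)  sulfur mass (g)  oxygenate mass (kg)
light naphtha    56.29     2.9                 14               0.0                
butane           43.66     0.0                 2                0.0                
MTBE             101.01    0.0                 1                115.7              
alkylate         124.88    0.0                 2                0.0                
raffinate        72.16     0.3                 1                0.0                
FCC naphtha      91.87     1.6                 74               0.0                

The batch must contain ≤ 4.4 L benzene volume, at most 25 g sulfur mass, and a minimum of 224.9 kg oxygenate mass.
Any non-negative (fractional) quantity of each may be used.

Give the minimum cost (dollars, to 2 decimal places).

Let x1 = barrels of light naphtha, x2 = barrels of butane, x3 = barrels of MTBE, x4 = barrels of alkylate, x5 = barrels of raffinate, x6 = barrels of FCC naphtha.
Minimise 56.29x1 + 43.66x2 + 101.01x3 + 124.88x4 + 72.16x5 + 91.87x6 s.t.:
  2.9x1 + 0.3x5 + 1.6x6 ≤ 4.4   (benzene volume)
  14x1 + 2x2 + 1x3 + 2x4 + 1x5 + 74x6 ≤ 25   (sulfur mass)
  115.7x3 ≥ 224.9   (oxygenate mass)
  x1, x2, x3, x4, x5, x6 ≥ 0.
At the optimum only MTBE is positive (light naphtha, butane, alkylate, raffinate, FCC naphtha = 0). The oxygenate mass requirement is met with equality.
Optimal quantities: MTBE = 1.94382 barrels.
Hence cost = 101.01·1.94382 = $196.3453.

$196.35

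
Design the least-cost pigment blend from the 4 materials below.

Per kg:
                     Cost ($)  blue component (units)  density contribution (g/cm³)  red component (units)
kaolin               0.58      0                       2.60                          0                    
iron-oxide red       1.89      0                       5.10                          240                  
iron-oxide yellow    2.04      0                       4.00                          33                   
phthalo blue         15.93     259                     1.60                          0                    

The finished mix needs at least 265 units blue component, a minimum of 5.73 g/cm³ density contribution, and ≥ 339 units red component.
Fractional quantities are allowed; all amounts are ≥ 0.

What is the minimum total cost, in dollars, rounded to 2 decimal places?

$18.97

Let x1 = kg of kaolin, x2 = kg of iron-oxide red, x3 = kg of iron-oxide yellow, x4 = kg of phthalo blue.
Minimise 0.58x1 + 1.89x2 + 2.04x3 + 15.93x4 with:
  259x4 ≥ 265   (blue component)
  2.6x1 + 5.1x2 + 4x3 + 1.6x4 ≥ 5.73   (density contribution)
  240x2 + 33x3 ≥ 339   (red component)
  x1, x2, x3, x4 ≥ 0.
At the optimum only iron-oxide red, phthalo blue are positive (kaolin, iron-oxide yellow = 0). The blue component and red component requirements are met with equality.
So iron-oxide red = 1.413 kg, phthalo blue = 1.023 kg.
Total cost: 1.89·1.413 + 15.93·1.023 = 18.9670.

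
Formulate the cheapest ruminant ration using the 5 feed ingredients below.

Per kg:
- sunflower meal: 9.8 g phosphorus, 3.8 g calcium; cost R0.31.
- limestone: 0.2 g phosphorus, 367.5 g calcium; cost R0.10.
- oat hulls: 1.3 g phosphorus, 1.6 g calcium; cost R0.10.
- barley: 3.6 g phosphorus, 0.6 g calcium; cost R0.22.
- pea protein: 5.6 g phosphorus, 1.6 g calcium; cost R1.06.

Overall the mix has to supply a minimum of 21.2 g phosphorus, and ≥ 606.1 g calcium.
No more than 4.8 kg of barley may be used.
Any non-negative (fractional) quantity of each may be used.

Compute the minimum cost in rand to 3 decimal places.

Let x1 = kg of sunflower meal, x2 = kg of limestone, x3 = kg of oat hulls, x4 = kg of barley, x5 = kg of pea protein.
min 0.31x1 + 0.1x2 + 0.1x3 + 0.22x4 + 1.06x5 with:
  9.8x1 + 0.2x2 + 1.3x3 + 3.6x4 + 5.6x5 ≥ 21.2   (phosphorus)
  3.8x1 + 367.5x2 + 1.6x3 + 0.6x4 + 1.6x5 ≥ 606.1   (calcium)
  x4 ≤ 4.8
  x1, x2, x3, x4, x5 ≥ 0.
The optimal basis is {sunflower meal, limestone}; oat hulls, barley, pea protein drop out. Binding constraints: phosphorus and calcium.
So sunflower meal = 2.13 kg, limestone = 1.627 kg.
Hence cost = 0.31·2.13 + 0.1·1.627 = R0.82300.

R0.823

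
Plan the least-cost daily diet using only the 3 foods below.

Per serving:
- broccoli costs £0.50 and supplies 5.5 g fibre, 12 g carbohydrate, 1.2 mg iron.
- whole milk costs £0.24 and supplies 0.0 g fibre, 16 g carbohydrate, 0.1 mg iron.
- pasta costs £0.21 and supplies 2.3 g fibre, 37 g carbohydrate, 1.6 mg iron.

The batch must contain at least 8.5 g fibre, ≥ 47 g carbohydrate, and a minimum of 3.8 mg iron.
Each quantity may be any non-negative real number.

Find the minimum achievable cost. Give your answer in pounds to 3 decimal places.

£0.774

Set it up as a linear program. Let x1 = servings of broccoli, x2 = servings of whole milk, x3 = servings of pasta.
Minimise 0.5x1 + 0.24x2 + 0.21x3 with:
  5.5x1 + 2.3x3 ≥ 8.5   (fibre)
  12x1 + 16x2 + 37x3 ≥ 47   (carbohydrate)
  1.2x1 + 0.1x2 + 1.6x3 ≥ 3.8   (iron)
  x1, x2, x3 ≥ 0.
The cheapest feasible vertex uses only broccoli, pasta; whole milk is not used. There the fibre and iron constraints are tight.
So broccoli = 0.8046 servings, pasta = 1.772 servings.
Hence cost = 0.5·0.8046 + 0.21·1.772 = £0.77442.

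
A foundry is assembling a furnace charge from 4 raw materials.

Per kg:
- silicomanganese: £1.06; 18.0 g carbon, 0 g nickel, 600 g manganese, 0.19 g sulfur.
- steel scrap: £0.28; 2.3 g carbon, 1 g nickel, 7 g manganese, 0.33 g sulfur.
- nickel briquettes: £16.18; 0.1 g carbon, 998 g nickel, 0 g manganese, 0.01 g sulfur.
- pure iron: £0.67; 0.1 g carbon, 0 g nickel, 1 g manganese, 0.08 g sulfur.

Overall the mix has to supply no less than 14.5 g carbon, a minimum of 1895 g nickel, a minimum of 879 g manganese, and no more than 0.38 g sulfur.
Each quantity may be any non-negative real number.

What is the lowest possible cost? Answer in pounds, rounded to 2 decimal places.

£32.28

This is a linear program. Let x1 = kg of silicomanganese, x2 = kg of steel scrap, x3 = kg of nickel briquettes, x4 = kg of pure iron.
min 1.06x1 + 0.28x2 + 16.18x3 + 0.67x4 subject to:
  18x1 + 2.3x2 + 0.1x3 + 0.1x4 ≥ 14.5   (carbon)
  1x2 + 998x3 ≥ 1895   (nickel)
  600x1 + 7x2 + 1x4 ≥ 879   (manganese)
  0.19x1 + 0.33x2 + 0.01x3 + 0.08x4 ≤ 0.38   (sulfur)
  x1, x2, x3, x4 ≥ 0.
At the optimum only silicomanganese, nickel briquettes are positive (steel scrap, pure iron = 0). There the nickel and manganese constraints are tight.
That vertex is x1 = 1.465, x3 = 1.899.
Cost = 1.06·1.465 + 16.18·1.899 = 32.2787.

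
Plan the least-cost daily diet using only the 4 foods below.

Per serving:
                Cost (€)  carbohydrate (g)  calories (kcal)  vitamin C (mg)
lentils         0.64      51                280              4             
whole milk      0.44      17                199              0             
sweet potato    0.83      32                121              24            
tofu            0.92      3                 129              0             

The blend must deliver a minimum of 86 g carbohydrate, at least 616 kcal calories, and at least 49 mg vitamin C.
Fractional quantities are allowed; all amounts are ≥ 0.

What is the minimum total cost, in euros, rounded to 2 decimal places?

Let x1 = servings of lentils, x2 = servings of whole milk, x3 = servings of sweet potato, x4 = servings of tofu.
min 0.64x1 + 0.44x2 + 0.83x3 + 0.92x4 with:
  51x1 + 17x2 + 32x3 + 3x4 ≥ 86   (carbohydrate)
  280x1 + 199x2 + 121x3 + 129x4 ≥ 616   (calories)
  4x1 + 24x3 ≥ 49   (vitamin C)
  x1, x2, x3, x4 ≥ 0.
At the optimum only lentils, sweet potato are positive (whole milk, tofu = 0). There the calories and vitamin C constraints are tight.
So lentils = 1.42 servings, sweet potato = 1.805 servings.
Hence cost = 0.64·1.42 + 0.83·1.805 = €2.4070.

€2.41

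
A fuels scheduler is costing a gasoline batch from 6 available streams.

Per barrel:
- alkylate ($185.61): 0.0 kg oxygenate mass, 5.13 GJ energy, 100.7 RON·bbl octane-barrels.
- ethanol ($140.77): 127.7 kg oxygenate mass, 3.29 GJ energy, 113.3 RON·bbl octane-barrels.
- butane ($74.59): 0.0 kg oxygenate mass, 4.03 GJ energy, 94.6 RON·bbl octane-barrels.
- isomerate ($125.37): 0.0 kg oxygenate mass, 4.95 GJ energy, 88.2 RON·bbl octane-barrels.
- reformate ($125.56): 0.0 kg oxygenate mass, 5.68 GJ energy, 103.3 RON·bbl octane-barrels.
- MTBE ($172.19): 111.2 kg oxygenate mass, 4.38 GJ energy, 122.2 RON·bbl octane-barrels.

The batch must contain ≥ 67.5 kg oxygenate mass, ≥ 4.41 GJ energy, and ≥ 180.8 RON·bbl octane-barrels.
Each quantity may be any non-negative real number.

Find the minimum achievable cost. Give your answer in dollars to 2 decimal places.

$169.74

Set it up as a linear program. Let x1 = barrels of alkylate, x2 = barrels of ethanol, x3 = barrels of butane, x4 = barrels of isomerate, x5 = barrels of reformate, x6 = barrels of MTBE.
Minimise 185.61x1 + 140.77x2 + 74.59x3 + 125.37x4 + 125.56x5 + 172.19x6 with:
  127.7x2 + 111.2x6 ≥ 67.5   (oxygenate mass)
  5.13x1 + 3.29x2 + 4.03x3 + 4.95x4 + 5.68x5 + 4.38x6 ≥ 4.41   (energy)
  100.7x1 + 113.3x2 + 94.6x3 + 88.2x4 + 103.3x5 + 122.2x6 ≥ 180.8   (octane-barrels)
  x1, x2, x3, x4, x5, x6 ≥ 0.
The optimal basis is {ethanol, butane}; alkylate, isomerate, reformate, MTBE drop out. There the oxygenate mass and octane-barrels constraints are tight.
Optimal quantities: ethanol = 0.5286 barrels, butane = 1.278 barrels.
Cost = 140.77·0.5286 + 74.59·1.278 = 169.7370.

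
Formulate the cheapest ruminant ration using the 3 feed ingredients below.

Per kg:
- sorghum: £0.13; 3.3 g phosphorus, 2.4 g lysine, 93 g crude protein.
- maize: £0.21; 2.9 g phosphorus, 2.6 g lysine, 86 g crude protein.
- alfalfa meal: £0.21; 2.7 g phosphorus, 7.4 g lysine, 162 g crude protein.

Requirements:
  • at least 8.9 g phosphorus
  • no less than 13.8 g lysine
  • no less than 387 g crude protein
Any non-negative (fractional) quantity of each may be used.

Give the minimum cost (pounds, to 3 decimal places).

Let x1 = kg of sorghum, x2 = kg of maize, x3 = kg of alfalfa meal.
Minimize 0.13x1 + 0.21x2 + 0.21x3 s.t.:
  3.3x1 + 2.9x2 + 2.7x3 ≥ 8.9   (phosphorus)
  2.4x1 + 2.6x2 + 7.4x3 ≥ 13.8   (lysine)
  93x1 + 86x2 + 162x3 ≥ 387   (crude protein)
  x1, x2, x3 ≥ 0.
The cheapest feasible vertex uses only sorghum, alfalfa meal; maize is not used. Binding constraints: phosphorus and crude protein.
So sorghum = 1.4 kg, alfalfa meal = 1.585 kg.
Cost = 0.13·1.4 + 0.21·1.585 = 0.51485.

£0.515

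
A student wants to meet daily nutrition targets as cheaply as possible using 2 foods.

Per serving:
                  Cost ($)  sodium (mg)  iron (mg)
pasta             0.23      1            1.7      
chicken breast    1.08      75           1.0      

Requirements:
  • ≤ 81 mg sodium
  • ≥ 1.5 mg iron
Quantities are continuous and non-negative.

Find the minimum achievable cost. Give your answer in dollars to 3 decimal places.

$0.203

Treat it as an LP. Let x1 = servings of pasta, x2 = servings of chicken breast.
min 0.23x1 + 1.08x2 s.t.:
  1x1 + 75x2 ≤ 81   (sodium)
  1.7x1 + 1x2 ≥ 1.5   (iron)
  x1, x2 ≥ 0.
The cheapest feasible vertex uses only pasta; chicken breast is not used. The iron requirement is met with equality.
So pasta = 0.8824 servings.
Hence cost = 0.23·0.8824 = $0.20295.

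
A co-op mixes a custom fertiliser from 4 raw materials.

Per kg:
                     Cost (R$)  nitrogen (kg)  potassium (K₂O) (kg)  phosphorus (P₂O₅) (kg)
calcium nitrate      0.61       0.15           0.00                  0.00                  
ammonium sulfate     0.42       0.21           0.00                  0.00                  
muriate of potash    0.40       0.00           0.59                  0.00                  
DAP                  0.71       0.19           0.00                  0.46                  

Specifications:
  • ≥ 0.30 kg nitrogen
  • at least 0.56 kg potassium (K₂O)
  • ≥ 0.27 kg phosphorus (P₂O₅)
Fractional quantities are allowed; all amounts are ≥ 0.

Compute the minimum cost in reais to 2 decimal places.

R$1.17

Let x1 = kg of calcium nitrate, x2 = kg of ammonium sulfate, x3 = kg of muriate of potash, x4 = kg of DAP.
min 0.61x1 + 0.42x2 + 0.4x3 + 0.71x4 with:
  0.15x1 + 0.21x2 + 0.19x4 ≥ 0.3   (nitrogen)
  0.59x3 ≥ 0.56   (potassium (K₂O))
  0.46x4 ≥ 0.27   (phosphorus (P₂O₅))
  x1, x2, x3, x4 ≥ 0.
The optimal basis is {ammonium sulfate, muriate of potash, DAP}; calcium nitrate drops out. There the nitrogen, potassium (K₂O), phosphorus (P₂O₅) constraints are tight.
Solving gives x2 = 0.8975, x3 = 0.9492, x4 = 0.587.
Objective = 0.42·0.8975 + 0.4·0.9492 + 0.71·0.587 = 1.1734.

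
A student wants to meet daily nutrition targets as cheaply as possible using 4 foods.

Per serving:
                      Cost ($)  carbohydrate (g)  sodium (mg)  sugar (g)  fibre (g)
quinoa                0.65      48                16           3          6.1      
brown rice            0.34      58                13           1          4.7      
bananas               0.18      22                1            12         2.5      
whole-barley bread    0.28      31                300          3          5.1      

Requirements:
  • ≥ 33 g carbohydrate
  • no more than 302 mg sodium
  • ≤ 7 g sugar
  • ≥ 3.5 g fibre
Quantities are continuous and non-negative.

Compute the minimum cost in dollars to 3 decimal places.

This is a linear program. Let x1 = servings of quinoa, x2 = servings of brown rice, x3 = servings of bananas, x4 = servings of whole-barley bread.
min 0.65x1 + 0.34x2 + 0.18x3 + 0.28x4 s.t.:
  48x1 + 58x2 + 22x3 + 31x4 ≥ 33   (carbohydrate)
  16x1 + 13x2 + 1x3 + 300x4 ≤ 302   (sodium)
  3x1 + 1x2 + 12x3 + 3x4 ≤ 7   (sugar)
  6.1x1 + 4.7x2 + 2.5x3 + 5.1x4 ≥ 3.5   (fibre)
  x1, x2, x3, x4 ≥ 0.
The optimal basis is {brown rice, whole-barley bread}; quinoa, bananas drop out. The carbohydrate and fibre requirements are met with equality.
Solving gives x2 = 0.3984, x4 = 0.3191.
Total cost: 0.34·0.3984 + 0.28·0.3191 = 0.22480.

$0.225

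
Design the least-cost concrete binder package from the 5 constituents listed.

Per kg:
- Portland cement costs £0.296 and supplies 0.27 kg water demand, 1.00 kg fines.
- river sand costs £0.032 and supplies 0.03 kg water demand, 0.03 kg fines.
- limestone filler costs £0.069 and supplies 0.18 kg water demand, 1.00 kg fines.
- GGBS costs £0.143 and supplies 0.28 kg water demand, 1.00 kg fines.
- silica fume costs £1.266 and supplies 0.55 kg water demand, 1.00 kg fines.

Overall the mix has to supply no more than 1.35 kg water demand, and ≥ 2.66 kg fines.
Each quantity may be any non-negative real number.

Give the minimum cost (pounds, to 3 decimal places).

£0.184

Set it up as a linear program. Let x1 = kg of Portland cement, x2 = kg of river sand, x3 = kg of limestone filler, x4 = kg of GGBS, x5 = kg of silica fume.
Minimize 0.296x1 + 0.032x2 + 0.069x3 + 0.143x4 + 1.266x5 with:
  0.27x1 + 0.03x2 + 0.18x3 + 0.28x4 + 0.55x5 ≤ 1.35   (water demand)
  1x1 + 0.03x2 + 1x3 + 1x4 + 1x5 ≥ 2.66   (fines)
  x1, x2, x3, x4, x5 ≥ 0.
The optimal basis is {limestone filler}; Portland cement, river sand, GGBS, silica fume drop out. There the fines constraint is tight.
Solving gives x3 = 2.66.
Cost = 0.069·2.66 = 0.18354.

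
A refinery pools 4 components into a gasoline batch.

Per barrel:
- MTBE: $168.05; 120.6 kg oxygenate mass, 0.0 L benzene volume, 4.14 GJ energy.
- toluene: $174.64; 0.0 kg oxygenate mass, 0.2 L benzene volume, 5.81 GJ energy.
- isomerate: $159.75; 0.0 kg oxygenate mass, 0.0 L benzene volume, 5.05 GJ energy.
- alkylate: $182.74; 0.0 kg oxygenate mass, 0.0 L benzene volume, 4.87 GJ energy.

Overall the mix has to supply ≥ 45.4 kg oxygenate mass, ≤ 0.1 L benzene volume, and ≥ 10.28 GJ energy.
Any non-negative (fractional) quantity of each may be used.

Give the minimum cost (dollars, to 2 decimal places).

$334.58

Let x1 = barrels of MTBE, x2 = barrels of toluene, x3 = barrels of isomerate, x4 = barrels of alkylate.
min 168.05x1 + 174.64x2 + 159.75x3 + 182.74x4 with:
  120.6x1 ≥ 45.4   (oxygenate mass)
  0.2x2 ≤ 0.1   (benzene volume)
  4.14x1 + 5.81x2 + 5.05x3 + 4.87x4 ≥ 10.28   (energy)
  x1, x2, x3, x4 ≥ 0.
At the optimum only MTBE, toluene, isomerate are positive (alkylate = 0). There the oxygenate mass, benzene volume, energy constraints are tight.
Solving gives x1 = 0.37645, x2 = 0.5, x3 = 1.1518.
Hence cost = 168.05·0.37645 + 174.64·0.5 + 159.75·1.1518 = $334.5825.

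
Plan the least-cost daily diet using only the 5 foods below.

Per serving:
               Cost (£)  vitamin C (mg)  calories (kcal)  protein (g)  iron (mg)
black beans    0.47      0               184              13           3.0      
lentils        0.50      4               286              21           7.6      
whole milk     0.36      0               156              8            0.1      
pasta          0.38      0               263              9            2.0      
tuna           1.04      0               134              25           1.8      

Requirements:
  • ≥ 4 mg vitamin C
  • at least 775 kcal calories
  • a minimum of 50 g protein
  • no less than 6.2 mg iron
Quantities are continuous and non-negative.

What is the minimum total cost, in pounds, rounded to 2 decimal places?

Let x1 = servings of black beans, x2 = servings of lentils, x3 = servings of whole milk, x4 = servings of pasta, x5 = servings of tuna.
Minimise 0.47x1 + 0.5x2 + 0.36x3 + 0.38x4 + 1.04x5 subject to:
  4x2 ≥ 4   (vitamin C)
  184x1 + 286x2 + 156x3 + 263x4 + 134x5 ≥ 775   (calories)
  13x1 + 21x2 + 8x3 + 9x4 + 25x5 ≥ 50   (protein)
  3x1 + 7.6x2 + 0.1x3 + 2x4 + 1.8x5 ≥ 6.2   (iron)
  x1, x2, x3, x4, x5 ≥ 0.
The cheapest feasible vertex uses only lentils, pasta; black beans, whole milk, tuna are not used. Binding constraints: calories and protein.
Optimal quantities: lentils = 2.094 servings, pasta = 0.6697 servings.
Total cost: 0.5·2.094 + 0.38·0.6697 = 1.3015.

£1.30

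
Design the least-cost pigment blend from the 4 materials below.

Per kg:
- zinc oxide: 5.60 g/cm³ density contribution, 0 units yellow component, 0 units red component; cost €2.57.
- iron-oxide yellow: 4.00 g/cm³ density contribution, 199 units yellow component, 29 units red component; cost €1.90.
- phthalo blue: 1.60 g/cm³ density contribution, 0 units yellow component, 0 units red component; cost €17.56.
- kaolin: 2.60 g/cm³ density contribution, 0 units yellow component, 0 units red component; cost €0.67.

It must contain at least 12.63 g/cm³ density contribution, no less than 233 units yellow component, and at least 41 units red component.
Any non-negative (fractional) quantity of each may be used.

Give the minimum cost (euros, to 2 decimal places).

Let x1 = kg of zinc oxide, x2 = kg of iron-oxide yellow, x3 = kg of phthalo blue, x4 = kg of kaolin.
Minimise 2.57x1 + 1.9x2 + 17.56x3 + 0.67x4 with:
  5.6x1 + 4x2 + 1.6x3 + 2.6x4 ≥ 12.63   (density contribution)
  199x2 ≥ 233   (yellow component)
  29x2 ≥ 41   (red component)
  x1, x2, x3, x4 ≥ 0.
The minimum-cost mix takes nothing from zinc oxide, phthalo blue — only iron-oxide yellow, kaolin. The density contribution and red component requirements are met with equality.
So iron-oxide yellow = 1.414 kg, kaolin = 2.683 kg.
Cost = 1.9·1.414 + 0.67·2.683 = 4.4842.

€4.48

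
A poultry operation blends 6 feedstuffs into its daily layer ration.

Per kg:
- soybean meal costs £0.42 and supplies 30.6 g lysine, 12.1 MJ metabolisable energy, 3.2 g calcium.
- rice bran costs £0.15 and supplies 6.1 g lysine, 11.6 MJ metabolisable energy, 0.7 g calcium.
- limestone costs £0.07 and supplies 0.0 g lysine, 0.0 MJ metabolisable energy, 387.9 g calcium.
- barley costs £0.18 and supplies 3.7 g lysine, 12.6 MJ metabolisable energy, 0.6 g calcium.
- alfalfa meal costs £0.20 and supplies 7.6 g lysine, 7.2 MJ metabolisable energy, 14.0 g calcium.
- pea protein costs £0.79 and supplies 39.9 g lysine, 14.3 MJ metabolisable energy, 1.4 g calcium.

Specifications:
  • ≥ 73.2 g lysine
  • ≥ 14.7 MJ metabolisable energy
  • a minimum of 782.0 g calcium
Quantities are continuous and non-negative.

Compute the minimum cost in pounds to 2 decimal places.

£1.14

Let x1 = kg of soybean meal, x2 = kg of rice bran, x3 = kg of limestone, x4 = kg of barley, x5 = kg of alfalfa meal, x6 = kg of pea protein.
min 0.42x1 + 0.15x2 + 0.07x3 + 0.18x4 + 0.2x5 + 0.79x6 s.t.:
  30.6x1 + 6.1x2 + 3.7x4 + 7.6x5 + 39.9x6 ≥ 73.2   (lysine)
  12.1x1 + 11.6x2 + 12.6x4 + 7.2x5 + 14.3x6 ≥ 14.7   (metabolisable energy)
  3.2x1 + 0.7x2 + 387.9x3 + 0.6x4 + 14x5 + 1.4x6 ≥ 782   (calcium)
  x1, x2, x3, x4, x5, x6 ≥ 0.
The minimum-cost mix takes nothing from rice bran, barley, alfalfa meal, pea protein — only soybean meal, limestone. There the lysine and calcium constraints are tight.
Solving gives x1 = 2.392, x3 = 1.996.
Total cost: 0.42·2.392 + 0.07·1.996 = 1.1444.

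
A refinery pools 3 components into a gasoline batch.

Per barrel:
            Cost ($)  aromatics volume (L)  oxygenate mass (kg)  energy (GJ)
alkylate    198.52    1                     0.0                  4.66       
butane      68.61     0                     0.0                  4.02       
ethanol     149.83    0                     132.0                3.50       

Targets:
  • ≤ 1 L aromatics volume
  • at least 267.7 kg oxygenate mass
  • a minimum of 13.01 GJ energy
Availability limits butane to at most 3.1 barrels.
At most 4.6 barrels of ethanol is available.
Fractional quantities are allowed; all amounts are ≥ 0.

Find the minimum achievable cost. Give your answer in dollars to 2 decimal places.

Let x1 = barrels of alkylate, x2 = barrels of butane, x3 = barrels of ethanol.
Minimize 198.52x1 + 68.61x2 + 149.83x3 subject to:
  1x1 ≤ 1   (aromatics volume)
  132x3 ≥ 267.7   (oxygenate mass)
  4.66x1 + 4.02x2 + 3.5x3 ≥ 13.01   (energy)
  x2 ≤ 3.1
  x3 ≤ 4.6
  x1, x2, x3 ≥ 0.
The optimal basis is {butane, ethanol}; alkylate drops out. The oxygenate mass and energy requirements are met with equality.
Solving gives x2 = 1.47062, x3 = 2.02803.
Total cost: 68.61·1.47062 + 149.83·2.02803 = 404.7590.

$404.76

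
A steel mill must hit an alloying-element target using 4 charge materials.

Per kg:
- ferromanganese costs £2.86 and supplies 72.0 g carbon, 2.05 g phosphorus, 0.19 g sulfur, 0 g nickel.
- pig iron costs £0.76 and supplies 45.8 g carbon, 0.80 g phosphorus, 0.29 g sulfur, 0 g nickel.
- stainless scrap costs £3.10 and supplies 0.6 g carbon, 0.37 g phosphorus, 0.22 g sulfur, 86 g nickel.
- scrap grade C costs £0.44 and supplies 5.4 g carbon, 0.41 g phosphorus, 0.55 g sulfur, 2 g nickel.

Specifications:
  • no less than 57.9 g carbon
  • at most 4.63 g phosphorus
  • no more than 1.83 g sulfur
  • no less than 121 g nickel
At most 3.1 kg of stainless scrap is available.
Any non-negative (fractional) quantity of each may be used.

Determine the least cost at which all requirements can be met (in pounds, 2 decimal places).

Let x1 = kg of ferromanganese, x2 = kg of pig iron, x3 = kg of stainless scrap, x4 = kg of scrap grade C.
Minimise 2.86x1 + 0.76x2 + 3.1x3 + 0.44x4 with:
  72x1 + 45.8x2 + 0.6x3 + 5.4x4 ≥ 57.9   (carbon)
  2.05x1 + 0.8x2 + 0.37x3 + 0.41x4 ≤ 4.63   (phosphorus)
  0.19x1 + 0.29x2 + 0.22x3 + 0.55x4 ≤ 1.83   (sulfur)
  86x3 + 2x4 ≥ 121   (nickel)
  x3 ≤ 3.1
  x1, x2, x3, x4 ≥ 0.
The minimum-cost mix takes nothing from ferromanganese, scrap grade C — only pig iron, stainless scrap. The carbon and nickel requirements are met with equality.
So pig iron = 1.246 kg, stainless scrap = 1.407 kg.
Objective = 0.76·1.246 + 3.1·1.407 = 5.3087.

£5.31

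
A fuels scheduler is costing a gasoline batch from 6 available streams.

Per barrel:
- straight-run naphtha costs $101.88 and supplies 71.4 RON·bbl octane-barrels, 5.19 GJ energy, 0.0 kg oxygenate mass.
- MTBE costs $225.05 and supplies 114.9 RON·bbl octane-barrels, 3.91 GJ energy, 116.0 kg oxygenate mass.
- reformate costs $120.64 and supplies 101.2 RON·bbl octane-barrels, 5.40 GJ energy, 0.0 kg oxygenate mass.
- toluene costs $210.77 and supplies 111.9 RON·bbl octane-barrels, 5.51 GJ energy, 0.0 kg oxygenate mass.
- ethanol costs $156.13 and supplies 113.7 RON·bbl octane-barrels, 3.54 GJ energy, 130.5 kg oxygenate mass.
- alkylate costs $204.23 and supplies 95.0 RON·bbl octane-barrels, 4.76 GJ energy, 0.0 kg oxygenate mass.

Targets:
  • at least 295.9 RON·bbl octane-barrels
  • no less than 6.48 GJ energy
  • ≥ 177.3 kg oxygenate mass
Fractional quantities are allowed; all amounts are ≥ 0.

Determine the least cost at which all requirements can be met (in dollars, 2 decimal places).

Let x1 = barrels of straight-run naphtha, x2 = barrels of MTBE, x3 = barrels of reformate, x4 = barrels of toluene, x5 = barrels of ethanol, x6 = barrels of alkylate.
Minimize 101.88x1 + 225.05x2 + 120.64x3 + 210.77x4 + 156.13x5 + 204.23x6 with:
  71.4x1 + 114.9x2 + 101.2x3 + 111.9x4 + 113.7x5 + 95x6 ≥ 295.9   (octane-barrels)
  5.19x1 + 3.91x2 + 5.4x3 + 5.51x4 + 3.54x5 + 4.76x6 ≥ 6.48   (energy)
  116x2 + 130.5x5 ≥ 177.3   (oxygenate mass)
  x1, x2, x3, x4, x5, x6 ≥ 0.
The optimal basis is {reformate, ethanol}; straight-run naphtha, MTBE, toluene, alkylate drop out. There the octane-barrels and oxygenate mass constraints are tight.
That vertex is x3 = 1.397, x5 = 1.359.
Objective = 120.64·1.397 + 156.13·1.359 = 380.7148.

$380.71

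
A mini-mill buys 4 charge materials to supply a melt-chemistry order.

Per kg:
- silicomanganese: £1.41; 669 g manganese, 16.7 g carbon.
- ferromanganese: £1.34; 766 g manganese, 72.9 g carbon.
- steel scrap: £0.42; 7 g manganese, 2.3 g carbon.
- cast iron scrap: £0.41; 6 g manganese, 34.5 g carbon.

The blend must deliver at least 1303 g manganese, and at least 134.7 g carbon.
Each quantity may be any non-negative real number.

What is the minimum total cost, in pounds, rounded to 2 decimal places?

Let x1 = kg of silicomanganese, x2 = kg of ferromanganese, x3 = kg of steel scrap, x4 = kg of cast iron scrap.
Minimize 1.41x1 + 1.34x2 + 0.42x3 + 0.41x4 subject to:
  669x1 + 766x2 + 7x3 + 6x4 ≥ 1303   (manganese)
  16.7x1 + 72.9x2 + 2.3x3 + 34.5x4 ≥ 134.7   (carbon)
  x1, x2, x3, x4 ≥ 0.
The optimal basis is {ferromanganese, cast iron scrap}; silicomanganese, steel scrap drop out. Binding constraints: manganese and carbon.
Optimal quantities: ferromanganese = 1.699 kg, cast iron scrap = 0.3152 kg.
Objective = 1.34·1.699 + 0.41·0.3152 = 2.4059.

£2.41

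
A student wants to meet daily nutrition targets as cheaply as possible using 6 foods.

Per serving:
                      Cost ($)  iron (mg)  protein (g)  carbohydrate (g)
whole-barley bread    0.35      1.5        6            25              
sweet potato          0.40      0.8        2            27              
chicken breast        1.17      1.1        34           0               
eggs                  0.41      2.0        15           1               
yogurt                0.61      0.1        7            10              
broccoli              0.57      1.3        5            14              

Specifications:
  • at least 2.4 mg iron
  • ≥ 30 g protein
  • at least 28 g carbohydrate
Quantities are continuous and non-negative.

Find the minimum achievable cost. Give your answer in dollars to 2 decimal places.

$1.02

Set it up as a linear program. Let x1 = servings of whole-barley bread, x2 = servings of sweet potato, x3 = servings of chicken breast, x4 = servings of eggs, x5 = servings of yogurt, x6 = servings of broccoli.
min 0.35x1 + 0.4x2 + 1.17x3 + 0.41x4 + 0.61x5 + 0.57x6 s.t.:
  1.5x1 + 0.8x2 + 1.1x3 + 2x4 + 0.1x5 + 1.3x6 ≥ 2.4   (iron)
  6x1 + 2x2 + 34x3 + 15x4 + 7x5 + 5x6 ≥ 30   (protein)
  25x1 + 27x2 + 1x4 + 10x5 + 14x6 ≥ 28   (carbohydrate)
  x1, x2, x3, x4, x5, x6 ≥ 0.
The minimum-cost mix takes nothing from sweet potato, chicken breast, yogurt, broccoli — only whole-barley bread, eggs. There the protein and carbohydrate constraints are tight.
Optimal quantities: whole-barley bread = 1.057 servings, eggs = 1.577 servings.
Total cost: 0.35·1.057 + 0.41·1.577 = 1.0165.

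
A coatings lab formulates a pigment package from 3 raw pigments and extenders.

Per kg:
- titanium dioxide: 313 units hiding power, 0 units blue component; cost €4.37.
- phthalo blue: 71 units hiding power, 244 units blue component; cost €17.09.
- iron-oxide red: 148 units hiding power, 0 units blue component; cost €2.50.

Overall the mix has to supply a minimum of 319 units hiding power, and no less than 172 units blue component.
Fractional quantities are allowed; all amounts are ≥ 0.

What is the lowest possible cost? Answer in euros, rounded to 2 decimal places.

€15.80

Let x1 = kg of titanium dioxide, x2 = kg of phthalo blue, x3 = kg of iron-oxide red.
Minimise 4.37x1 + 17.09x2 + 2.5x3 subject to:
  313x1 + 71x2 + 148x3 ≥ 319   (hiding power)
  244x2 ≥ 172   (blue component)
  x1, x2, x3 ≥ 0.
The optimal basis is {titanium dioxide, phthalo blue}; iron-oxide red drops out. Binding constraints: hiding power and blue component.
That vertex is x1 = 0.8593, x2 = 0.7049.
Cost = 4.37·0.8593 + 17.09·0.7049 = 15.8019.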